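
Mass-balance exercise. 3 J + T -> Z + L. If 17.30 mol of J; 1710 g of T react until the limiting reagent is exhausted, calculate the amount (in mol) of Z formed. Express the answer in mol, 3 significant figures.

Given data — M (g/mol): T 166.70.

n(J) = 17.30 mol
n(T) = 1710 / 166.70 = 10.26 mol
n/ν for J = 17.30/3 = 5.767
n/ν for T = 10.26/1 = 10.26
Smallest n/ν is J → limiting reagent.
n(Z) = (1/3) × 17.30 = 5.767 mol

5.77 mol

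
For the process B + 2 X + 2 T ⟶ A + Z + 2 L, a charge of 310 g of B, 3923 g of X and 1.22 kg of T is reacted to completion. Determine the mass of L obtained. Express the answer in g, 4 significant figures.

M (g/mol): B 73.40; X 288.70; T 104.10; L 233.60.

n(B) = 310.0 / 73.40 = 4.223 mol
n(X) = 3923 / 288.70 = 13.59 mol
n(T) = 1.220×1000 / 104.10 = 11.72 mol
n/ν → B: 4.223, X: 6.795, T: 5.860; B is limiting.
n(L) = (2/1) × 4.223 = 8.446 mol
mass = 8.446 × 233.60 = 1973 g

1973 g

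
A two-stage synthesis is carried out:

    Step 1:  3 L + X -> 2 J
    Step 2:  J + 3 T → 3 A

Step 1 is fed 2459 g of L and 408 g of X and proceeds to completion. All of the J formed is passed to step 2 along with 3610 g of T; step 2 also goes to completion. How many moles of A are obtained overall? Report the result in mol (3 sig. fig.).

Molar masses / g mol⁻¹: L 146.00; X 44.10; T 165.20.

Step 1:
n(L) = 2459 / 146.00 = 16.84 mol
n(X) = 408.0 / 44.10 = 9.252 mol
n/ν → L: 5.613, X: 9.252; L is limiting.
n(J) produced = (2/3) × 16.84 = 11.23 mol
Step 2:
n(J) available = 11.23 mol
n(T) = 3610 / 165.20 = 21.85 mol
n/ν → J: 11.23, T: 7.283; T is limiting.
n(A) = (3/3) × 21.85 = 21.85 mol

21.9 mol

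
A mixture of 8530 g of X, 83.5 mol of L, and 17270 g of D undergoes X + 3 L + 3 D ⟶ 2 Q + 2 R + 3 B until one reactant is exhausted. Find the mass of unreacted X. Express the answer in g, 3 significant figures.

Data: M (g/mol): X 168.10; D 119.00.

3850 g

n(X) = 8530 / 168.10 = 50.74 mol
n(L) = 83.50 mol
n(D) = 17270 / 119.00 = 145.1 mol
n/ν → X: 50.74, L: 27.83, D: 48.37; L is limiting.
X consumed = (1/3) × 83.50 = 27.83 mol
X remaining = 50.74 − 27.83 = 22.91 mol
mass = 22.91 × 168.10 = 3851 g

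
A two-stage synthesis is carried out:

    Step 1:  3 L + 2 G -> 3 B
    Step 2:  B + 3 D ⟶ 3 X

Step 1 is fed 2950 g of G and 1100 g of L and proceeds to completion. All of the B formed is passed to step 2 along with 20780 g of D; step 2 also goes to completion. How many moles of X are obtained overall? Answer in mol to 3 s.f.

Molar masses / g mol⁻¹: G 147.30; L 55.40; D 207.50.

Step 1:
n(G) = 2950 / 147.30 = 20.03 mol
n(L) = 1100 / 55.40 = 19.86 mol
n/ν for G = 20.03/2 = 10.02
n/ν for L = 19.86/3 = 6.620
Smallest n/ν is L → limiting reagent.
n(B) produced = (3/3) × 19.86 = 19.86 mol
Step 2:
n(B) available = 19.86 mol
n(D) = 20780 / 207.50 = 100.1 mol
n/ν for B = 19.86/1 = 19.86
n/ν for D = 100.1/3 = 33.37
Smallest n/ν is B → limiting reagent.
n(X) = (3/1) × 19.86 = 59.58 mol

59.6 mol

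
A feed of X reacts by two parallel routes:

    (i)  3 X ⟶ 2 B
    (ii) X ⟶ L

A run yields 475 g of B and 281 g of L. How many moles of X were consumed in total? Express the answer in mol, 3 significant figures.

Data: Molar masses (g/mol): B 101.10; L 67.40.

n(B) = 475 / 101.10 = 4.698 mol
n(L) = 281 / 67.40 = 4.169 mol
n(X) via (i) = (3/2)×4.698 = 7.047 mol
n(X) via (ii) = (1/1)×4.169 = 4.169 mol
total n(X) = 7.047 + 4.169 = 11.22 mol

11.2 mol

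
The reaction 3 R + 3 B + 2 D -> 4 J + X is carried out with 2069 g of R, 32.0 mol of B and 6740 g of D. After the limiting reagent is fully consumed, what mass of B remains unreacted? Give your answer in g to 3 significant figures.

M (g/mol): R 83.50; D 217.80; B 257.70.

n(R) = 2069 / 83.50 = 24.78 mol
n(B) = 32.00 mol
n(D) = 6740 / 217.80 = 30.95 mol
n/ν for R = 24.78/3 = 8.260
n/ν for B = 32.00/3 = 10.67
n/ν for D = 30.95/2 = 15.48
Smallest n/ν is R → limiting reagent.
B consumed = (3/3) × 24.78 = 24.78 mol
B remaining = 32.00 − 24.78 = 7.220 mol
mass = 7.220 × 257.70 = 1861 g

1860 g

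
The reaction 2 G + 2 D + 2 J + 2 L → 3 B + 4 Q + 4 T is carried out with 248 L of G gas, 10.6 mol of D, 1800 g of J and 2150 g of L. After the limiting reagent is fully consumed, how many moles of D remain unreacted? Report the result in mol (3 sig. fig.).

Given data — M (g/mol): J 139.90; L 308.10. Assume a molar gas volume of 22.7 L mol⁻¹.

n(G) = 248.0 / 22.7 = 10.93 mol
n(D) = 10.60 mol
n(J) = 1800 / 139.90 = 12.87 mol
n(L) = 2150 / 308.10 = 6.978 mol
n/ν for G = 10.93/2 = 5.465
n/ν for D = 10.60/2 = 5.300
n/ν for J = 12.87/2 = 6.435
n/ν for L = 6.978/2 = 3.489
Smallest n/ν is L → limiting reagent.
D consumed = (2/2) × 6.978 = 6.978 mol
D remaining = 10.60 − 6.978 = 3.622 mol

3.62 mol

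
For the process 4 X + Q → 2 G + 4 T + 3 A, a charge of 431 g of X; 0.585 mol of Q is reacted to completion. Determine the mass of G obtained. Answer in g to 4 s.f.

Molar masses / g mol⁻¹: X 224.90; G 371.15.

355.6 g

n(X) = 431.0 / 224.90 = 1.916 mol
n(Q) = 0.5850 mol
n/ν for X = 1.916/4 = 0.4790
n/ν for Q = 0.5850/1 = 0.5850
Smallest n/ν is X → limiting reagent.
n(G) = (2/4) × 1.916 = 0.9580 mol
mass = 0.9580 × 371.15 = 355.6 g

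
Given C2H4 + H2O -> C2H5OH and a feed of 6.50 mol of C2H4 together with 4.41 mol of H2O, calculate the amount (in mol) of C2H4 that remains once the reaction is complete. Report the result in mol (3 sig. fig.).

2.09 mol

n(C2H4) = 6.500 mol
n(H2O) = 4.410 mol
n/ν → C2H4: 6.500, H2O: 4.410; H2O is limiting.
C2H4 consumed = (1/1) × 4.410 = 4.410 mol
C2H4 remaining = 6.500 − 4.410 = 2.090 mol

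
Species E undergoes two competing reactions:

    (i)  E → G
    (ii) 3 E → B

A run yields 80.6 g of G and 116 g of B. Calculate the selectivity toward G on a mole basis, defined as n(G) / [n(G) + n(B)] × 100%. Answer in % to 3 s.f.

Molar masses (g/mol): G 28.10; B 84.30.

n(G) = 80.6 / 28.10 = 2.868 mol
n(B) = 116 / 84.30 = 1.376 mol
selectivity = 2.868/(2.868+1.376) × 100 = 67.58 %

67.6 %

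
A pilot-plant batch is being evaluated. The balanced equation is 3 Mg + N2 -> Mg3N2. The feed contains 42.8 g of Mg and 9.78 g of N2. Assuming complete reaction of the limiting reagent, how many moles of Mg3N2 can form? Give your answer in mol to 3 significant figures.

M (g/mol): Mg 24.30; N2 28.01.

n(Mg) = 42.80 / 24.30 = 1.761 mol
n(N2) = 9.780 / 28.01 = 0.3492 mol
n/ν for Mg = 1.761/3 = 0.5870
n/ν for N2 = 0.3492/1 = 0.3492
Smallest n/ν is N2 → limiting reagent.
n(Mg3N2) = (1/1) × 0.3492 = 0.3492 mol

0.349 mol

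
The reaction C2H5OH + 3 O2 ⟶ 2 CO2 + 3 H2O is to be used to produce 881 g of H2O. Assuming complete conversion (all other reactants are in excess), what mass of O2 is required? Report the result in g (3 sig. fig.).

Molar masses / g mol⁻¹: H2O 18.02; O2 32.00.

1560 g

n(H2O) = 881 / 18.02 = 48.89 mol
n(O2) = (3/3) × 48.89 = 48.89 mol
mass = 48.89 × 32.00 = 1564 g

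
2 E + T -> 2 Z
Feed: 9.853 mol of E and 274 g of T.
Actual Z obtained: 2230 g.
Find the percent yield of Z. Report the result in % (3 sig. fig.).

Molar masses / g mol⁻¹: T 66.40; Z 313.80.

n(E) = 9.853 mol
n(T) = 274.0 / 66.40 = 4.127 mol
n/ν for E = 9.853/2 = 4.927
n/ν for T = 4.127/1 = 4.127
Smallest n/ν is T → limiting reagent.
theoretical n(Z) = (2/1) × 4.127 = 8.254 mol → 2590 g
% yield = 2230 / 2590 × 100 = 86.10 %

86.1 %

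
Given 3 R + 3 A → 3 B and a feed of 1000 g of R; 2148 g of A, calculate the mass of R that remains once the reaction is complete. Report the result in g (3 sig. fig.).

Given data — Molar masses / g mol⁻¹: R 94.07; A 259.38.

n(R) = 1000 / 94.07 = 10.63 mol
n(A) = 2148 / 259.38 = 8.281 mol
n/ν for R = 10.63/3 = 3.543
n/ν for A = 8.281/3 = 2.760
Smallest n/ν is A → limiting reagent.
R consumed = (3/3) × 8.281 = 8.281 mol
R remaining = 10.63 − 8.281 = 2.349 mol
mass = 2.349 × 94.07 = 221.0 g

221 g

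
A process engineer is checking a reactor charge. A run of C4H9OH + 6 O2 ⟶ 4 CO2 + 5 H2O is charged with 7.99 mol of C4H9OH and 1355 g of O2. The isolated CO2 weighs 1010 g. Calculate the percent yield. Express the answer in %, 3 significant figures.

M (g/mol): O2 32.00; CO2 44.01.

81.3 %

n(C4H9OH) = 7.990 mol
n(O2) = 1355 / 32.00 = 42.34 mol
n/ν → C4H9OH: 7.990, O2: 7.057; O2 is limiting.
theoretical n(CO2) = (4/6) × 42.34 = 28.23 mol → 1242 g
% yield = 1010 / 1242 × 100 = 81.32 %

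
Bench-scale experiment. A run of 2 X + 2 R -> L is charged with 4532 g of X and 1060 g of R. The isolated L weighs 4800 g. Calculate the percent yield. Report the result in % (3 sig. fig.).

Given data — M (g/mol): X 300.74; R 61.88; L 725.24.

87.8 %

n(X) = 4532 / 300.74 = 15.07 mol
n(R) = 1060 / 61.88 = 17.13 mol
n/ν for X = 15.07/2 = 7.535
n/ν for R = 17.13/2 = 8.565
Smallest n/ν is X → limiting reagent.
theoretical n(L) = (1/2) × 15.07 = 7.535 mol → 5465 g
% yield = 4800 / 5465 × 100 = 87.83 %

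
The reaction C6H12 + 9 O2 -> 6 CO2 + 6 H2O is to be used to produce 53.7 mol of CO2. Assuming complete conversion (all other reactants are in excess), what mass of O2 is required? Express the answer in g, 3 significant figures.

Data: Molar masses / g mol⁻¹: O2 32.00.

n(CO2) = 53.70 mol
n(O2) = (9/6) × 53.70 = 80.55 mol
mass = 80.55 × 32.00 = 2578 g

2580 g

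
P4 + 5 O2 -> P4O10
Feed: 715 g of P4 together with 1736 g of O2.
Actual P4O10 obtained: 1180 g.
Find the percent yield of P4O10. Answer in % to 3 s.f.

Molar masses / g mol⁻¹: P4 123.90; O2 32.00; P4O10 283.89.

n(P4) = 715.0 / 123.90 = 5.771 mol
n(O2) = 1736 / 32.00 = 54.25 mol
n/ν for P4 = 5.771/1 = 5.771
n/ν for O2 = 54.25/5 = 10.85
Smallest n/ν is P4 → limiting reagent.
theoretical n(P4O10) = (1/1) × 5.771 = 5.771 mol → 1638 g
% yield = 1180 / 1638 × 100 = 72.04 %

72.0 %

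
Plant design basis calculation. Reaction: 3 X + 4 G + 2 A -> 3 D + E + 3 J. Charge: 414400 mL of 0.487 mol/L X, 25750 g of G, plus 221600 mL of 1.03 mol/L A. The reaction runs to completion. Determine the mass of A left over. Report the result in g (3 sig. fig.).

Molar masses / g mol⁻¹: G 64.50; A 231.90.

21700 g

n(X) = 0.487 × 414400/1000 = 201.8 mol
n(G) = 25750 / 64.50 = 399.2 mol
n(A) = 1.03 × 221600/1000 = 228.2 mol
n/ν → X: 67.27, G: 99.80, A: 114.1; X is limiting.
A consumed = (2/3) × 201.8 = 134.5 mol
A remaining = 228.2 − 134.5 = 93.70 mol
mass = 93.70 × 231.90 = 21730 g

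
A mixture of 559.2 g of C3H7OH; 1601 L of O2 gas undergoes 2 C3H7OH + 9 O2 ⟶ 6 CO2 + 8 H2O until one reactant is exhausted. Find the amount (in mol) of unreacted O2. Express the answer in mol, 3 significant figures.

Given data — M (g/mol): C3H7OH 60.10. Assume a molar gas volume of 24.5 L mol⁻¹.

23.5 mol

n(C3H7OH) = 559.2 / 60.10 = 9.304 mol
n(O2) = 1601 / 24.5 = 65.35 mol
n/ν for C3H7OH = 9.304/2 = 4.652
n/ν for O2 = 65.35/9 = 7.261
Smallest n/ν is C3H7OH → limiting reagent.
O2 consumed = (9/2) × 9.304 = 41.87 mol
O2 remaining = 65.35 − 41.87 = 23.48 mol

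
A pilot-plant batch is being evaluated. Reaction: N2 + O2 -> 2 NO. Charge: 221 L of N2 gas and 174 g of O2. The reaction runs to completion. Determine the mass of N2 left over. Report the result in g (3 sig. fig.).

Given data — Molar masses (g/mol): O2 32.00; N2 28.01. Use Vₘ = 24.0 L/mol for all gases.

n(N2) = 221.0 / 24.0 = 9.208 mol
n(O2) = 174.0 / 32.00 = 5.438 mol
n/ν for N2 = 9.208/1 = 9.208
n/ν for O2 = 5.438/1 = 5.438
Smallest n/ν is O2 → limiting reagent.
N2 consumed = (1/1) × 5.438 = 5.438 mol
N2 remaining = 9.208 − 5.438 = 3.770 mol
mass = 3.770 × 28.01 = 105.6 g

106 g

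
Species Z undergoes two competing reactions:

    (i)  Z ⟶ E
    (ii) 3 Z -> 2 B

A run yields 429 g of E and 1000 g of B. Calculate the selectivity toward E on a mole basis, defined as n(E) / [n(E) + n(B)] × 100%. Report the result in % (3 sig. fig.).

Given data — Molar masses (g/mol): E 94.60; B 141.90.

39.2 %

n(E) = 429 / 94.60 = 4.535 mol
n(B) = 1000 / 141.90 = 7.047 mol
selectivity = 4.535/(4.535+7.047) × 100 = 39.16 %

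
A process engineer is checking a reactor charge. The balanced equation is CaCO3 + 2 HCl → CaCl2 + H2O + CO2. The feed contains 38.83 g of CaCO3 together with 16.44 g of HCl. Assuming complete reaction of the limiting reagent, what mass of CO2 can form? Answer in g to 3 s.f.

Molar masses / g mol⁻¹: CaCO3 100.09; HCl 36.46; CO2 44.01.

n(CaCO3) = 38.83 / 100.09 = 0.3880 mol
n(HCl) = 16.44 / 36.46 = 0.4509 mol
n/ν → CaCO3: 0.3880, HCl: 0.2255; HCl is limiting.
n(CO2) = (1/2) × 0.4509 = 0.2255 mol
mass = 0.2255 × 44.01 = 9.924 g

9.92 g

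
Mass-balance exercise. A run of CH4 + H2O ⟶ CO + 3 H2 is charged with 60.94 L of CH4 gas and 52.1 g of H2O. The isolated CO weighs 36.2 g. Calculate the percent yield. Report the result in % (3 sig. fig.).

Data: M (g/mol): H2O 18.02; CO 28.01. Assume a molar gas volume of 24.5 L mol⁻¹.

n(CH4) = 60.94 / 24.5 = 2.487 mol
n(H2O) = 52.10 / 18.02 = 2.891 mol
n/ν for CH4 = 2.487/1 = 2.487
n/ν for H2O = 2.891/1 = 2.891
Smallest n/ν is CH4 → limiting reagent.
theoretical n(CO) = (1/1) × 2.487 = 2.487 mol → 69.66 g
% yield = 36.2 / 69.66 × 100 = 51.97 %

52.0 %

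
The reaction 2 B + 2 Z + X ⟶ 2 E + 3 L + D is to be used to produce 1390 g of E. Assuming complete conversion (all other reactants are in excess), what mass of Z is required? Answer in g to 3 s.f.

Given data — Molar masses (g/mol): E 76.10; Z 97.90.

n(E) = 1390 / 76.10 = 18.27 mol
n(Z) = (2/2) × 18.27 = 18.27 mol
mass = 18.27 × 97.90 = 1789 g

1790 g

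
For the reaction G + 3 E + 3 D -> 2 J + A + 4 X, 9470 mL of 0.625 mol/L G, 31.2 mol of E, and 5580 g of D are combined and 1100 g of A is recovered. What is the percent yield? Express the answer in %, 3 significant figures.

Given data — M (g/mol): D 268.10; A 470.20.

n(G) = 0.625 × 9470/1000 = 5.919 mol
n(E) = 31.20 mol
n(D) = 5580 / 268.10 = 20.81 mol
n/ν → G: 5.919, E: 10.40, D: 6.937; G is limiting.
theoretical n(A) = (1/1) × 5.919 = 5.919 mol → 2783 g
% yield = 1100 / 2783 × 100 = 39.53 %

39.5 %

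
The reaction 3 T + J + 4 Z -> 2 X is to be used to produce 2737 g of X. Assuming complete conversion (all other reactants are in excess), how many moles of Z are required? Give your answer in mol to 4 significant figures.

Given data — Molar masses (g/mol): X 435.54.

12.57 mol

n(X) = 2737 / 435.54 = 6.284 mol
n(Z) = (4/2) × 6.284 = 12.57 mol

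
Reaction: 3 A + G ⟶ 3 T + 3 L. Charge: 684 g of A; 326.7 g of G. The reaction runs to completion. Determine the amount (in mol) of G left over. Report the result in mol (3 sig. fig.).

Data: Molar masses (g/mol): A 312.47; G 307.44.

0.333 mol

n(A) = 684.0 / 312.47 = 2.189 mol
n(G) = 326.7 / 307.44 = 1.063 mol
n/ν for A = 2.189/3 = 0.7297
n/ν for G = 1.063/1 = 1.063
Smallest n/ν is A → limiting reagent.
G consumed = (1/3) × 2.189 = 0.7297 mol
G remaining = 1.063 − 0.7297 = 0.3333 mol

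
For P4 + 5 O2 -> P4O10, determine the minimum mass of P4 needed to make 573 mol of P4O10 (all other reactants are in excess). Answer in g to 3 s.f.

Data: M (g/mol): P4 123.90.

71000 g

n(P4O10) = 573.0 mol
n(P4) = (1/1) × 573.0 = 573.0 mol
mass = 573.0 × 123.90 = 70990 g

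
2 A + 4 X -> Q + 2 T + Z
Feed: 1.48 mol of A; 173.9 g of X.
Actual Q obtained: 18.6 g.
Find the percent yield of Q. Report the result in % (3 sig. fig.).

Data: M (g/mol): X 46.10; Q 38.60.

65.1 %

n(A) = 1.480 mol
n(X) = 173.9 / 46.10 = 3.772 mol
n/ν → A: 0.7400, X: 0.9430; A is limiting.
theoretical n(Q) = (1/2) × 1.480 = 0.7400 mol → 28.56 g
% yield = 18.6 / 28.56 × 100 = 65.13 %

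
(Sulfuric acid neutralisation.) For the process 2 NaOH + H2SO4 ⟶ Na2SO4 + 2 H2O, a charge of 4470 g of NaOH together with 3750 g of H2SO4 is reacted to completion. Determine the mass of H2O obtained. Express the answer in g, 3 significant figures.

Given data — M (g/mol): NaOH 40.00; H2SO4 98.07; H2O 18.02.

1380 g

n(NaOH) = 4470 / 40.00 = 111.8 mol
n(H2SO4) = 3750 / 98.07 = 38.24 mol
n/ν → NaOH: 55.90, H2SO4: 38.24; H2SO4 is limiting.
n(H2O) = (2/1) × 38.24 = 76.48 mol
mass = 76.48 × 18.02 = 1378 g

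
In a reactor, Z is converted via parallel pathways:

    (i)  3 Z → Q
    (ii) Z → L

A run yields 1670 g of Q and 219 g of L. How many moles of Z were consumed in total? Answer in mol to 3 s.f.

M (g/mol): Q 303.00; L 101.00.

n(Q) = 1670 / 303.00 = 5.512 mol
n(L) = 219 / 101.00 = 2.168 mol
n(Z) via (i) = (3/1)×5.512 = 16.54 mol
n(Z) via (ii) = (1/1)×2.168 = 2.168 mol
total n(Z) = 16.54 + 2.168 = 18.71 mol

18.7 mol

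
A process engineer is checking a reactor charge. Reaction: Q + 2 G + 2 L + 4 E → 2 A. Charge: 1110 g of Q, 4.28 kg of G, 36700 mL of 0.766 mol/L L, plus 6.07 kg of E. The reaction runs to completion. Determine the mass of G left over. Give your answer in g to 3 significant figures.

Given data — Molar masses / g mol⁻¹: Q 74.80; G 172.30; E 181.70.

n(Q) = 1110 / 74.80 = 14.84 mol
n(G) = 4.280×1000 / 172.30 = 24.84 mol
n(L) = 0.766 × 36700/1000 = 28.11 mol
n(E) = 6.070×1000 / 181.70 = 33.41 mol
n/ν for Q = 14.84/1 = 14.84
n/ν for G = 24.84/2 = 12.42
n/ν for L = 28.11/2 = 14.06
n/ν for E = 33.41/4 = 8.353
Smallest n/ν is E → limiting reagent.
G consumed = (2/4) × 33.41 = 16.71 mol
G remaining = 24.84 − 16.71 = 8.130 mol
mass = 8.130 × 172.30 = 1401 g

1400 g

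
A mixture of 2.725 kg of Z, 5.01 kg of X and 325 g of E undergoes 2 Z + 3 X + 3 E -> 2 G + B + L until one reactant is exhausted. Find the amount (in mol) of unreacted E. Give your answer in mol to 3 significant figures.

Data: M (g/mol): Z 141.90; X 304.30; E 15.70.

4.24 mol

n(Z) = 2.725×1000 / 141.90 = 19.20 mol
n(X) = 5.010×1000 / 304.30 = 16.46 mol
n(E) = 325.0 / 15.70 = 20.70 mol
n/ν for Z = 19.20/2 = 9.600
n/ν for X = 16.46/3 = 5.487
n/ν for E = 20.70/3 = 6.900
Smallest n/ν is X → limiting reagent.
E consumed = (3/3) × 16.46 = 16.46 mol
E remaining = 20.70 − 16.46 = 4.240 mol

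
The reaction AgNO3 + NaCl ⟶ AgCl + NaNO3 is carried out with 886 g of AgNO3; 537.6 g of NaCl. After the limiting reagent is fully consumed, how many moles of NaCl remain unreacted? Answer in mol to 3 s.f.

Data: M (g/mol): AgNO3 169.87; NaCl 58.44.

n(AgNO3) = 886.0 / 169.87 = 5.216 mol
n(NaCl) = 537.6 / 58.44 = 9.199 mol
n/ν for AgNO3 = 5.216/1 = 5.216
n/ν for NaCl = 9.199/1 = 9.199
Smallest n/ν is AgNO3 → limiting reagent.
NaCl consumed = (1/1) × 5.216 = 5.216 mol
NaCl remaining = 9.199 − 5.216 = 3.983 mol

3.98 mol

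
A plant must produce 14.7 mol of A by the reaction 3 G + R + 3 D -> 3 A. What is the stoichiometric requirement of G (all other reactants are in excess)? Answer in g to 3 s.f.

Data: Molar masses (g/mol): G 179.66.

2640 g

n(A) = 14.70 mol
n(G) = (3/3) × 14.70 = 14.70 mol
mass = 14.70 × 179.66 = 2641 g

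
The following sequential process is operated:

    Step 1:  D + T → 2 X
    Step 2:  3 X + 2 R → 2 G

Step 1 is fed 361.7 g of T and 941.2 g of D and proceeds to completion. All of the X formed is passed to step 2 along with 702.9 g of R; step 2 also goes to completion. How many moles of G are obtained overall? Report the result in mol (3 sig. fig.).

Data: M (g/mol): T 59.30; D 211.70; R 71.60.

5.93 mol

Step 1:
n(T) = 361.7 / 59.30 = 6.099 mol
n(D) = 941.2 / 211.70 = 4.446 mol
n/ν for T = 6.099/1 = 6.099
n/ν for D = 4.446/1 = 4.446
Smallest n/ν is D → limiting reagent.
n(X) produced = (2/1) × 4.446 = 8.892 mol
Step 2:
n(X) available = 8.892 mol
n(R) = 702.9 / 71.60 = 9.817 mol
n/ν for X = 8.892/3 = 2.964
n/ν for R = 9.817/2 = 4.909
Smallest n/ν is X → limiting reagent.
n(G) = (2/3) × 8.892 = 5.928 mol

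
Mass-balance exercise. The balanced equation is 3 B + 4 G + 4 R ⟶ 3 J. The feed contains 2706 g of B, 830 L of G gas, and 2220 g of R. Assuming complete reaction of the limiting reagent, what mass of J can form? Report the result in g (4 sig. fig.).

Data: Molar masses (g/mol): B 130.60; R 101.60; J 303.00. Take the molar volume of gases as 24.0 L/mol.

4966 g

n(B) = 2706 / 130.60 = 20.72 mol
n(G) = 830.0 / 24.0 = 34.58 mol
n(R) = 2220 / 101.60 = 21.85 mol
n/ν for B = 20.72/3 = 6.907
n/ν for G = 34.58/4 = 8.645
n/ν for R = 21.85/4 = 5.463
Smallest n/ν is R → limiting reagent.
n(J) = (3/4) × 21.85 = 16.39 mol
mass = 16.39 × 303.00 = 4966 g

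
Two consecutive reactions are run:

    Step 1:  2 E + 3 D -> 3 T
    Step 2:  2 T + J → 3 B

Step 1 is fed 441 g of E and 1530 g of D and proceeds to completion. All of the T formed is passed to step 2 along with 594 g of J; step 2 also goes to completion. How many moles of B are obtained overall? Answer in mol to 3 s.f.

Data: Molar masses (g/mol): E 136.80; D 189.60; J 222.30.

7.25 mol

Step 1:
n(E) = 441.0 / 136.80 = 3.224 mol
n(D) = 1530 / 189.60 = 8.070 mol
n/ν → E: 1.612, D: 2.690; E is limiting.
n(T) produced = (3/2) × 3.224 = 4.836 mol
Step 2:
n(T) available = 4.836 mol
n(J) = 594.0 / 222.30 = 2.672 mol
n/ν → T: 2.418, J: 2.672; T is limiting.
n(B) = (3/2) × 4.836 = 7.254 mol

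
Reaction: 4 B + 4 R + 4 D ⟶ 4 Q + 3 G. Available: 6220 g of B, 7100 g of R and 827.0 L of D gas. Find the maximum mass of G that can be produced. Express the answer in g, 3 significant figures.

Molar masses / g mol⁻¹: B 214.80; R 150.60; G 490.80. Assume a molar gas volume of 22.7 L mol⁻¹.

10700 g

n(B) = 6220 / 214.80 = 28.96 mol
n(R) = 7100 / 150.60 = 47.14 mol
n(D) = 827.0 / 22.7 = 36.43 mol
n/ν → B: 7.240, R: 11.79, D: 9.108; B is limiting.
n(G) = (3/4) × 28.96 = 21.72 mol
mass = 21.72 × 490.80 = 10660 g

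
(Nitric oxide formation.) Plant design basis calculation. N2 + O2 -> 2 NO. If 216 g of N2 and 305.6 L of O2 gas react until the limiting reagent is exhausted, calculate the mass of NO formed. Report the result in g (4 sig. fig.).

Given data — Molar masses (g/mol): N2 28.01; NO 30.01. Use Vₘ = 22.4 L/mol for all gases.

n(N2) = 216.0 / 28.01 = 7.712 mol
n(O2) = 305.6 / 22.4 = 13.64 mol
n/ν → N2: 7.712, O2: 13.64; N2 is limiting.
n(NO) = (2/1) × 7.712 = 15.42 mol
mass = 15.42 × 30.01 = 462.8 g

462.8 g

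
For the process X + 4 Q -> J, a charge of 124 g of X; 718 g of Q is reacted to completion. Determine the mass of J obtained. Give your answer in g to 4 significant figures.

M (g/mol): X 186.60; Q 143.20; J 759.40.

504.6 g

n(X) = 124.0 / 186.60 = 0.6645 mol
n(Q) = 718.0 / 143.20 = 5.014 mol
n/ν for X = 0.6645/1 = 0.6645
n/ν for Q = 5.014/4 = 1.254
Smallest n/ν is X → limiting reagent.
n(J) = (1/1) × 0.6645 = 0.6645 mol
mass = 0.6645 × 759.40 = 504.6 g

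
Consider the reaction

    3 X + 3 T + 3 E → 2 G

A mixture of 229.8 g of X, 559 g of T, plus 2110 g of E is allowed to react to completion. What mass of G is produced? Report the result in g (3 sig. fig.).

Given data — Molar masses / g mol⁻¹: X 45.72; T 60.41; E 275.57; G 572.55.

1920 g

n(X) = 229.8 / 45.72 = 5.026 mol
n(T) = 559.0 / 60.41 = 9.253 mol
n(E) = 2110 / 275.57 = 7.657 mol
n/ν for X = 5.026/3 = 1.675
n/ν for T = 9.253/3 = 3.084
n/ν for E = 7.657/3 = 2.552
Smallest n/ν is X → limiting reagent.
n(G) = (2/3) × 5.026 = 3.351 mol
mass = 3.351 × 572.55 = 1919 g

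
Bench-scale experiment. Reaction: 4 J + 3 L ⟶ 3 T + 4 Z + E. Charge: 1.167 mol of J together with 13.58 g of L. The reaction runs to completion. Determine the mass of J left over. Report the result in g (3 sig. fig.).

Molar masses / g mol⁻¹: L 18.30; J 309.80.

55.0 g

n(J) = 1.167 mol
n(L) = 13.58 / 18.30 = 0.7421 mol
n/ν → J: 0.2918, L: 0.2474; L is limiting.
J consumed = (4/3) × 0.7421 = 0.9895 mol
J remaining = 1.167 − 0.9895 = 0.1775 mol
mass = 0.1775 × 309.80 = 54.99 g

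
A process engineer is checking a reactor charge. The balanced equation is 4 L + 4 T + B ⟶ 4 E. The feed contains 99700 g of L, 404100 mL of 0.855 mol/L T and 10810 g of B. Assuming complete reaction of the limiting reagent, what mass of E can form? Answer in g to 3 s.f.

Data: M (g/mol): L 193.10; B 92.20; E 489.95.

n(L) = 99700 / 193.10 = 516.3 mol
n(T) = 0.855 × 404100/1000 = 345.5 mol
n(B) = 10810 / 92.20 = 117.2 mol
n/ν for L = 516.3/4 = 129.1
n/ν for T = 345.5/4 = 86.38
n/ν for B = 117.2/1 = 117.2
Smallest n/ν is T → limiting reagent.
n(E) = (4/4) × 345.5 = 345.5 mol
mass = 345.5 × 489.95 = 169300 g

169000 g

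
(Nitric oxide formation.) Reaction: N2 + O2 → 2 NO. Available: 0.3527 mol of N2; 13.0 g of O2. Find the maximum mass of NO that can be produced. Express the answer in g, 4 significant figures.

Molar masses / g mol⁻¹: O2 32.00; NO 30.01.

21.17 g

n(N2) = 0.3527 mol
n(O2) = 13.00 / 32.00 = 0.4063 mol
n/ν for N2 = 0.3527/1 = 0.3527
n/ν for O2 = 0.4063/1 = 0.4063
Smallest n/ν is N2 → limiting reagent.
n(NO) = (2/1) × 0.3527 = 0.7054 mol
mass = 0.7054 × 30.01 = 21.17 g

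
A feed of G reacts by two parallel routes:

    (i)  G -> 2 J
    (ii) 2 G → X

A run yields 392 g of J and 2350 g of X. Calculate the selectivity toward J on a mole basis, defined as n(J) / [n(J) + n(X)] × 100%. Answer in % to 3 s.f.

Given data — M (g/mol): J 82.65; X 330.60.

40.0 %

n(J) = 392 / 82.65 = 4.743 mol
n(X) = 2350 / 330.60 = 7.108 mol
selectivity = 4.743/(4.743+7.108) × 100 = 40.02 %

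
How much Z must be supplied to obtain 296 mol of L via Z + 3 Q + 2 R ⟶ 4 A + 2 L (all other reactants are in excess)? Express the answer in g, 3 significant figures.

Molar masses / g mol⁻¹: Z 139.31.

n(L) = 296.0 mol
n(Z) = (1/2) × 296.0 = 148.0 mol
mass = 148.0 × 139.31 = 20620 g

20600 g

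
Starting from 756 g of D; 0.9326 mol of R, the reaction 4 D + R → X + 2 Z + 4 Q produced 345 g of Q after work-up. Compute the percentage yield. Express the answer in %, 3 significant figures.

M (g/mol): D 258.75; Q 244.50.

48.3 %

n(D) = 756.0 / 258.75 = 2.922 mol
n(R) = 0.9326 mol
n/ν for D = 2.922/4 = 0.7305
n/ν for R = 0.9326/1 = 0.9326
Smallest n/ν is D → limiting reagent.
theoretical n(Q) = (4/4) × 2.922 = 2.922 mol → 714.4 g
% yield = 345 / 714.4 × 100 = 48.29 %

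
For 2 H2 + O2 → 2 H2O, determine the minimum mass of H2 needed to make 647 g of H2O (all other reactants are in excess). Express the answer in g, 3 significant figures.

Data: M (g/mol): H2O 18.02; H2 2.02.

n(H2O) = 647 / 18.02 = 35.90 mol
n(H2) = (2/2) × 35.90 = 35.90 mol
mass = 35.90 × 2.02 = 72.52 g

72.5 g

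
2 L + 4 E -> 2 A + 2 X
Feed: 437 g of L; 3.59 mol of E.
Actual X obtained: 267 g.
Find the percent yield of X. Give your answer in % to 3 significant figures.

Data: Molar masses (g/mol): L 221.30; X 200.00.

74.4 %

n(L) = 437.0 / 221.30 = 1.975 mol
n(E) = 3.590 mol
n/ν → L: 0.9875, E: 0.8975; E is limiting.
theoretical n(X) = (2/4) × 3.590 = 1.795 mol → 359.0 g
% yield = 267 / 359.0 × 100 = 74.37 %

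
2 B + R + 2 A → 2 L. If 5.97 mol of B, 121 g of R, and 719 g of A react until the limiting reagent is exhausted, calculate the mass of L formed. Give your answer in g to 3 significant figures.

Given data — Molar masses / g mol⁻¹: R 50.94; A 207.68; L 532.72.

1840 g

n(B) = 5.970 mol
n(R) = 121.0 / 50.94 = 2.375 mol
n(A) = 719.0 / 207.68 = 3.462 mol
n/ν for B = 5.970/2 = 2.985
n/ν for R = 2.375/1 = 2.375
n/ν for A = 3.462/2 = 1.731
Smallest n/ν is A → limiting reagent.
n(L) = (2/2) × 3.462 = 3.462 mol
mass = 3.462 × 532.72 = 1844 g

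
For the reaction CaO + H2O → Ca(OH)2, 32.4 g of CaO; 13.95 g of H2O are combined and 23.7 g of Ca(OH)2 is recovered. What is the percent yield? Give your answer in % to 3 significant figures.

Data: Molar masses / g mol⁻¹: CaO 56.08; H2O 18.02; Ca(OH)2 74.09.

n(CaO) = 32.40 / 56.08 = 0.5777 mol
n(H2O) = 13.95 / 18.02 = 0.7741 mol
n/ν for CaO = 0.5777/1 = 0.5777
n/ν for H2O = 0.7741/1 = 0.7741
Smallest n/ν is CaO → limiting reagent.
theoretical n(Ca(OH)2) = (1/1) × 0.5777 = 0.5777 mol → 42.80 g
% yield = 23.7 / 42.80 × 100 = 55.37 %

55.4 %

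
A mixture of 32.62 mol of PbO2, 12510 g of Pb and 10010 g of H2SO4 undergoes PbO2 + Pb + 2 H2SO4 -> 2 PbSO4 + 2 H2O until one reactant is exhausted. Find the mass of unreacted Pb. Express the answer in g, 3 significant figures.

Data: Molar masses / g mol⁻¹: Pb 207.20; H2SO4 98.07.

5750 g

n(PbO2) = 32.62 mol
n(Pb) = 12510 / 207.20 = 60.38 mol
n(H2SO4) = 10010 / 98.07 = 102.1 mol
n/ν for PbO2 = 32.62/1 = 32.62
n/ν for Pb = 60.38/1 = 60.38
n/ν for H2SO4 = 102.1/2 = 51.05
Smallest n/ν is PbO2 → limiting reagent.
Pb consumed = (1/1) × 32.62 = 32.62 mol
Pb remaining = 60.38 − 32.62 = 27.76 mol
mass = 27.76 × 207.20 = 5752 g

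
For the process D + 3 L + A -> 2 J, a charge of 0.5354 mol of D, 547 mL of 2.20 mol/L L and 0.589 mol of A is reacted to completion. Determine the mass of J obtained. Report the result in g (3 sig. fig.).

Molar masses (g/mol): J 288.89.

n(D) = 0.5354 mol
n(L) = 2.20 × 547.0/1000 = 1.203 mol
n(A) = 0.5890 mol
n/ν for D = 0.5354/1 = 0.5354
n/ν for L = 1.203/3 = 0.4010
n/ν for A = 0.5890/1 = 0.5890
Smallest n/ν is L → limiting reagent.
n(J) = (2/3) × 1.203 = 0.8020 mol
mass = 0.8020 × 288.89 = 231.7 g

232 g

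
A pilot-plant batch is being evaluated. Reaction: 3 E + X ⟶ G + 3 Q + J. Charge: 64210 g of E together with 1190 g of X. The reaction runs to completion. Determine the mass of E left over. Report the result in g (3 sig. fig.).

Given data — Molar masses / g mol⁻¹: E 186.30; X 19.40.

29900 g

n(E) = 64210 / 186.30 = 344.7 mol
n(X) = 1190 / 19.40 = 61.34 mol
n/ν for E = 344.7/3 = 114.9
n/ν for X = 61.34/1 = 61.34
Smallest n/ν is X → limiting reagent.
E consumed = (3/1) × 61.34 = 184.0 mol
E remaining = 344.7 − 184.0 = 160.7 mol
mass = 160.7 × 186.30 = 29940 g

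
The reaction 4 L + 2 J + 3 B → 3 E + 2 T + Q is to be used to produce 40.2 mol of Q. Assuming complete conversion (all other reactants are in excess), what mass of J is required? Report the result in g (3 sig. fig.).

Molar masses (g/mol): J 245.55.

n(Q) = 40.20 mol
n(J) = (2/1) × 40.20 = 80.40 mol
mass = 80.40 × 245.55 = 19740 g

19700 g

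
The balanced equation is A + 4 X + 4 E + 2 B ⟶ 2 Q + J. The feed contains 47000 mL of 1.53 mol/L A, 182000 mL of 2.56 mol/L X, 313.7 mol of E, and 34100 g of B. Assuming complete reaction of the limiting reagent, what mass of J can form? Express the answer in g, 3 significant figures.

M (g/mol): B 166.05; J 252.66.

n(A) = 1.53 × 47000/1000 = 71.91 mol
n(X) = 2.56 × 182000/1000 = 465.9 mol
n(E) = 313.7 mol
n(B) = 34100 / 166.05 = 205.4 mol
n/ν → A: 71.91, X: 116.5, E: 78.43, B: 102.7; A is limiting.
n(J) = (1/1) × 71.91 = 71.91 mol
mass = 71.91 × 252.66 = 18170 g

18200 g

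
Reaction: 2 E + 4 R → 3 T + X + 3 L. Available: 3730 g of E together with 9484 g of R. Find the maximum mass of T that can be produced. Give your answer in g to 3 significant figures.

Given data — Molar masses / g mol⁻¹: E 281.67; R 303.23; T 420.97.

n(E) = 3730 / 281.67 = 13.24 mol
n(R) = 9484 / 303.23 = 31.28 mol
n/ν → E: 6.620, R: 7.820; E is limiting.
n(T) = (3/2) × 13.24 = 19.86 mol
mass = 19.86 × 420.97 = 8360 g

8360 g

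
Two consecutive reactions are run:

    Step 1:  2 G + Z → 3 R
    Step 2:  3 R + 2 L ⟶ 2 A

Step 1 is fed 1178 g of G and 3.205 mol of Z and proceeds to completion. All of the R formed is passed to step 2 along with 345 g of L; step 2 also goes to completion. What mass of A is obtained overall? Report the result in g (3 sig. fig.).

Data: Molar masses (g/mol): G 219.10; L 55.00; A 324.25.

1740 g

Step 1:
n(G) = 1178 / 219.10 = 5.377 mol
n(Z) = 3.205 mol
n/ν for G = 5.377/2 = 2.689
n/ν for Z = 3.205/1 = 3.205
Smallest n/ν is G → limiting reagent.
n(R) produced = (3/2) × 5.377 = 8.066 mol
Step 2:
n(R) available = 8.066 mol
n(L) = 345.0 / 55.00 = 6.273 mol
n/ν for R = 8.066/3 = 2.689
n/ν for L = 6.273/2 = 3.137
Smallest n/ν is R → limiting reagent.
n(A) = (2/3) × 8.066 = 5.377 mol
mass = 5.377 × 324.25 = 1743 g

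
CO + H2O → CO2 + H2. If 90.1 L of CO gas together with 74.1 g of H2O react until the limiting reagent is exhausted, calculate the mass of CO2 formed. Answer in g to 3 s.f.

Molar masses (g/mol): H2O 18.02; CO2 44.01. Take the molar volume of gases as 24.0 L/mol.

n(CO) = 90.10 / 24.0 = 3.754 mol
n(H2O) = 74.10 / 18.02 = 4.112 mol
n/ν → CO: 3.754, H2O: 4.112; CO is limiting.
n(CO2) = (1/1) × 3.754 = 3.754 mol
mass = 3.754 × 44.01 = 165.2 g

165 g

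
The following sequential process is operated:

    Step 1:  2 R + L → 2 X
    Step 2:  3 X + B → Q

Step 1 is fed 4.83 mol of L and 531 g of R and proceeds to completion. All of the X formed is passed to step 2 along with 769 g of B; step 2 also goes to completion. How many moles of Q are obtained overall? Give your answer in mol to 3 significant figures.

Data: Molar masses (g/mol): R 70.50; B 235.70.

2.51 mol

Step 1:
n(L) = 4.830 mol
n(R) = 531.0 / 70.50 = 7.532 mol
n/ν → L: 4.830, R: 3.766; R is limiting.
n(X) produced = (2/2) × 7.532 = 7.532 mol
Step 2:
n(X) available = 7.532 mol
n(B) = 769.0 / 235.70 = 3.263 mol
n/ν → X: 2.511, B: 3.263; X is limiting.
n(Q) = (1/3) × 7.532 = 2.511 mol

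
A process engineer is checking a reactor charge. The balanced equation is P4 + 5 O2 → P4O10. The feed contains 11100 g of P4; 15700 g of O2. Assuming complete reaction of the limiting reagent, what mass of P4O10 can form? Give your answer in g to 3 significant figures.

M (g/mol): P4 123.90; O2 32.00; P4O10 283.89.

25400 g

n(P4) = 11100 / 123.90 = 89.59 mol
n(O2) = 15700 / 32.00 = 490.6 mol
n/ν for P4 = 89.59/1 = 89.59
n/ν for O2 = 490.6/5 = 98.12
Smallest n/ν is P4 → limiting reagent.
n(P4O10) = (1/1) × 89.59 = 89.59 mol
mass = 89.59 × 283.89 = 25430 g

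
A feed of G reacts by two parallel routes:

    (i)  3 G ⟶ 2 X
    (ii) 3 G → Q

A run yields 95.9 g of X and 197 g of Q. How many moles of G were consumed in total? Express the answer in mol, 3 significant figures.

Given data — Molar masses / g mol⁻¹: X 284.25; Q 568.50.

1.55 mol

n(X) = 95.9 / 284.25 = 0.3374 mol
n(Q) = 197 / 568.50 = 0.3465 mol
n(G) via (i) = (3/2)×0.3374 = 0.5061 mol
n(G) via (ii) = (3/1)×0.3465 = 1.040 mol
total n(G) = 0.5061 + 1.040 = 1.546 mol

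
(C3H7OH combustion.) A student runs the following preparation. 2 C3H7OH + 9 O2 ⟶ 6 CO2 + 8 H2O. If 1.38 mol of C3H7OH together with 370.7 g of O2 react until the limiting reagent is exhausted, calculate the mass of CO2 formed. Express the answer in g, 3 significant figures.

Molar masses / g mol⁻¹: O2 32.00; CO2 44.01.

n(C3H7OH) = 1.380 mol
n(O2) = 370.7 / 32.00 = 11.58 mol
n/ν for C3H7OH = 1.380/2 = 0.6900
n/ν for O2 = 11.58/9 = 1.287
Smallest n/ν is C3H7OH → limiting reagent.
n(CO2) = (6/2) × 1.380 = 4.140 mol
mass = 4.140 × 44.01 = 182.2 g

182 g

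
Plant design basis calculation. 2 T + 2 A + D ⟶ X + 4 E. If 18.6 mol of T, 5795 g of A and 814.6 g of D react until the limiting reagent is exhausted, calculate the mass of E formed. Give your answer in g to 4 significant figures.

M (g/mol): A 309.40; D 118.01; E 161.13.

4449 g

n(T) = 18.60 mol
n(A) = 5795 / 309.40 = 18.73 mol
n(D) = 814.6 / 118.01 = 6.903 mol
n/ν → T: 9.300, A: 9.365, D: 6.903; D is limiting.
n(E) = (4/1) × 6.903 = 27.61 mol
mass = 27.61 × 161.13 = 4449 g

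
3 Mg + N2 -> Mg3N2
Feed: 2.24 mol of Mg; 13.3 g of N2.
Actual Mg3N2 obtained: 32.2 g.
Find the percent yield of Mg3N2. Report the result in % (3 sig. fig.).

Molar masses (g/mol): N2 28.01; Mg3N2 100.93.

67.2 %

n(Mg) = 2.240 mol
n(N2) = 13.30 / 28.01 = 0.4748 mol
n/ν for Mg = 2.240/3 = 0.7467
n/ν for N2 = 0.4748/1 = 0.4748
Smallest n/ν is N2 → limiting reagent.
theoretical n(Mg3N2) = (1/1) × 0.4748 = 0.4748 mol → 47.92 g
% yield = 32.2 / 47.92 × 100 = 67.20 %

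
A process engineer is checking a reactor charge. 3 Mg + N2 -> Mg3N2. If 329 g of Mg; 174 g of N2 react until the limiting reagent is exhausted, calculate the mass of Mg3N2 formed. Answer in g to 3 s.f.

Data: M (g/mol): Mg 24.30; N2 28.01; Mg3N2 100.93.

456 g

n(Mg) = 329.0 / 24.30 = 13.54 mol
n(N2) = 174.0 / 28.01 = 6.212 mol
n/ν for Mg = 13.54/3 = 4.513
n/ν for N2 = 6.212/1 = 6.212
Smallest n/ν is Mg → limiting reagent.
n(Mg3N2) = (1/3) × 13.54 = 4.513 mol
mass = 4.513 × 100.93 = 455.5 g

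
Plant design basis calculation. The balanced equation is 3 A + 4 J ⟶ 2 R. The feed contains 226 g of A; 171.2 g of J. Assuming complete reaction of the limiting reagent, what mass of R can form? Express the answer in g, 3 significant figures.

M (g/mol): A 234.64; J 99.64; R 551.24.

n(A) = 226.0 / 234.64 = 0.9632 mol
n(J) = 171.2 / 99.64 = 1.718 mol
n/ν → A: 0.3211, J: 0.4295; A is limiting.
n(R) = (2/3) × 0.9632 = 0.6421 mol
mass = 0.6421 × 551.24 = 354.0 g

354 g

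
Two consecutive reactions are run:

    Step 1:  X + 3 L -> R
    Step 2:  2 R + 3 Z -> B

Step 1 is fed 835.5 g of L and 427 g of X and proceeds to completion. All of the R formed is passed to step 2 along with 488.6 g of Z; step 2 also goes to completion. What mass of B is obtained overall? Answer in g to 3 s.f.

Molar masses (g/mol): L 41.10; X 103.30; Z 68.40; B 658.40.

Step 1:
n(L) = 835.5 / 41.10 = 20.33 mol
n(X) = 427.0 / 103.30 = 4.134 mol
n/ν for L = 20.33/3 = 6.777
n/ν for X = 4.134/1 = 4.134
Smallest n/ν is X → limiting reagent.
n(R) produced = (1/1) × 4.134 = 4.134 mol
Step 2:
n(R) available = 4.134 mol
n(Z) = 488.6 / 68.40 = 7.143 mol
n/ν for R = 4.134/2 = 2.067
n/ν for Z = 7.143/3 = 2.381
Smallest n/ν is R → limiting reagent.
n(B) = (1/2) × 4.134 = 2.067 mol
mass = 2.067 × 658.40 = 1361 g

1360 g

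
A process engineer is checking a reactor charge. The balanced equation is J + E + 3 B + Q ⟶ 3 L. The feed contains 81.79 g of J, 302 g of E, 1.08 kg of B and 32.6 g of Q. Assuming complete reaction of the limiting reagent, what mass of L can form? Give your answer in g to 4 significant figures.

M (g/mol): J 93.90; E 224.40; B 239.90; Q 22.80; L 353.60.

924.0 g

n(J) = 81.79 / 93.90 = 0.8710 mol
n(E) = 302.0 / 224.40 = 1.346 mol
n(B) = 1.080×1000 / 239.90 = 4.502 mol
n(Q) = 32.60 / 22.80 = 1.430 mol
n/ν → J: 0.8710, E: 1.346, B: 1.501, Q: 1.430; J is limiting.
n(L) = (3/1) × 0.8710 = 2.613 mol
mass = 2.613 × 353.60 = 924.0 g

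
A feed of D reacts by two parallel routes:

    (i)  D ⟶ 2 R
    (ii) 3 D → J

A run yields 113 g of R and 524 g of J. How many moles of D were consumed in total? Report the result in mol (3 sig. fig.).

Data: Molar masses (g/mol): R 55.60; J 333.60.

5.73 mol

n(R) = 113 / 55.60 = 2.032 mol
n(J) = 524 / 333.60 = 1.571 mol
n(D) via (i) = (1/2)×2.032 = 1.016 mol
n(D) via (ii) = (3/1)×1.571 = 4.713 mol
total n(D) = 1.016 + 4.713 = 5.729 mol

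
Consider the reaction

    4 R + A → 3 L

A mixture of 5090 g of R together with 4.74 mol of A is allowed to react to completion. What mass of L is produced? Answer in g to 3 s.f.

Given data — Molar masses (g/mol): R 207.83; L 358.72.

5100 g

n(R) = 5090 / 207.83 = 24.49 mol
n(A) = 4.740 mol
n/ν → R: 6.123, A: 4.740; A is limiting.
n(L) = (3/1) × 4.740 = 14.22 mol
mass = 14.22 × 358.72 = 5101 g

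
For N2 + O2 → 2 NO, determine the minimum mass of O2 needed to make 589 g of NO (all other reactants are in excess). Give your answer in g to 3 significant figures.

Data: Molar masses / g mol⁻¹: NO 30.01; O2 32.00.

n(NO) = 589 / 30.01 = 19.63 mol
n(O2) = (1/2) × 19.63 = 9.815 mol
mass = 9.815 × 32.00 = 314.1 g

314 g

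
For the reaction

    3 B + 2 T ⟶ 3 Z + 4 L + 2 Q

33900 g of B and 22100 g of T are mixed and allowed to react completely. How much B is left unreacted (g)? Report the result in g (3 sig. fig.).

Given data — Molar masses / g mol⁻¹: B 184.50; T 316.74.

14600 g

n(B) = 33900 / 184.50 = 183.7 mol
n(T) = 22100 / 316.74 = 69.77 mol
n/ν for B = 183.7/3 = 61.23
n/ν for T = 69.77/2 = 34.89
Smallest n/ν is T → limiting reagent.
B consumed = (3/2) × 69.77 = 104.7 mol
B remaining = 183.7 − 104.7 = 79.00 mol
mass = 79.00 × 184.50 = 14580 g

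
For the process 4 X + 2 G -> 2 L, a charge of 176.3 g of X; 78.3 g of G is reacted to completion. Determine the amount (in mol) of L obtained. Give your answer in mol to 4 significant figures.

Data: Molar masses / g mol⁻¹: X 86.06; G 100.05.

0.7826 mol

n(X) = 176.3 / 86.06 = 2.049 mol
n(G) = 78.30 / 100.05 = 0.7826 mol
n/ν → X: 0.5123, G: 0.3913; G is limiting.
n(L) = (2/2) × 0.7826 = 0.7826 mol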